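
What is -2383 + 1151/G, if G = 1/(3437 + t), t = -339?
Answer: 3563415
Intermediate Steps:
G = 1/3098 (G = 1/(3437 - 339) = 1/3098 ≈ 0.00032279)
-2383 + 1151/G = -2383 + 1151/(1/3098) = -2383 + 1151*3098 = -2383 + 3565798 = 3563415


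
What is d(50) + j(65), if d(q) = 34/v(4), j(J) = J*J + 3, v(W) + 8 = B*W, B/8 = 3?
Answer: 186049/44 ≈ 4228.4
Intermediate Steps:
B = 24 (B = 8*3 = 24)
v(W) = -8 + 24*W
j(J) = 3 + J**2 (j(J) = J**2 + 3 = 3 + J**2)
d(q) = 17/44 (d(q) = 34/(-8 + 24*4) = 34/(-8 + 96) = 34/88 = 34*(1/88) = 17/44)
d(50) + j(65) = 17/44 + (3 + 65**2) = 17/44 + (3 + 4225) = 17/44 + 4228 = 186049/44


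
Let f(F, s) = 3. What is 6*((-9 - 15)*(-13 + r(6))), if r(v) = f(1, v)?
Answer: 1440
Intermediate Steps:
r(v) = 3
6*((-9 - 15)*(-13 + r(6))) = 6*((-9 - 15)*(-13 + 3)) = 6*(-24*(-10)) = 6*240 = 1440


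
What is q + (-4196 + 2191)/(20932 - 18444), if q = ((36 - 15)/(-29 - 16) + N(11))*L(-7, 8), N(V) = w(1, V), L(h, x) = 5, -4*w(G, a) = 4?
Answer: -60751/7464 ≈ -8.1392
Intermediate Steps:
w(G, a) = -1 (w(G, a) = -¼*4 = -1)
N(V) = -1
q = -22/3 (q = ((36 - 15)/(-29 - 16) - 1)*5 = (21/(-45) - 1)*5 = (21*(-1/45) - 1)*5 = (-7/15 - 1)*5 = -22/15*5 = -22/3 ≈ -7.3333)
q + (-4196 + 2191)/(20932 - 18444) = -22/3 + (-4196 + 2191)/(20932 - 18444) = -22/3 - 2005/2488 = -60751/7464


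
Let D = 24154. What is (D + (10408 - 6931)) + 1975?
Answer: 29606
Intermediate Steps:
(D + (10408 - 6931)) + 1975 = (24154 + (10408 - 6931)) + 1975 = (24154 + 3477) + 1975 = 27631 + 1975 = 29606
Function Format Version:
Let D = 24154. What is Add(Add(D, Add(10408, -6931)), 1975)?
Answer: 29606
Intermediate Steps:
Add(Add(D, Add(10408, -6931)), 1975) = Add(Add(24154, Add(10408, -6931)), 1975) = Add(Add(24154, 3477), 1975) = Add(27631, 1975) = 29606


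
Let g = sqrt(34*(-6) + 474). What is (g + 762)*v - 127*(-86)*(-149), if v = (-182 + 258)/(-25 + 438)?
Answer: -672049202/413 + 228*sqrt(30)/413 ≈ -1.6272e+6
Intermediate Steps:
g = 3*sqrt(30) (g = sqrt(-204 + 474) = sqrt(270) = 3*sqrt(30) ≈ 16.432)
v = 76/413 ≈ 0.18402
(g + 762)*v - 127*(-86)*(-149) = (3*sqrt(30) + 762)*(76/413) - 127*(-86)*(-149) = (762 + 3*sqrt(30))*(76/413) - (-10922)*(-149) = (57912/413 + 228*sqrt(30)/413) - 1*1627378 = (57912/413 + 228*sqrt(30)/413) - 1627378 = -672049202/413 + 228*sqrt(30)/413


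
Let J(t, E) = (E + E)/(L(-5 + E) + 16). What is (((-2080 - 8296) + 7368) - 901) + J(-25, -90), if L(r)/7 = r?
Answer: -2536761/649 ≈ -3908.7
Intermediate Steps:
L(r) = 7*r
J(t, E) = 2*E/(-19 + 7*E) (J(t, E) = (E + E)/(7*(-5 + E) + 16) = (2*E)/((-35 + 7*E) + 16) = (2*E)/(-19 + 7*E) = 2*E/(-19 + 7*E))
(((-2080 - 8296) + 7368) - 901) + J(-25, -90) = (((-2080 - 8296) + 7368) - 901) + 2*(-90)/(-19 + 7*(-90)) = ((-10376 + 7368) - 901) + 2*(-90)/(-19 - 630) = (-3008 - 901) + 2*(-90)/(-649) = -3909 + 2*(-90)*(-1/649) = -3909 + 180/649 = -2536761/649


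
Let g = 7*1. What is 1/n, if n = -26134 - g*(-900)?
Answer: -1/19834 ≈ -5.0418e-5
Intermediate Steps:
g = 7
n = -19834 (n = -26134 - 7*(-900) = -26134 - 1*(-6300) = -26134 + 6300 = -19834)
1/n = 1/(-19834) = -1/19834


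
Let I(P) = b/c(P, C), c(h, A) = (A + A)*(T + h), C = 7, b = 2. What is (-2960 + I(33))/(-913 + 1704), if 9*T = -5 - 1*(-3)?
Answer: -6112391/1633415 ≈ -3.7421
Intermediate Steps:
T = -2/9 (T = (-5 - 1*(-3))/9 = (-5 + 3)/9 = (1/9)*(-2) = -2/9 ≈ -0.22222)
c(h, A) = 2*A*(-2/9 + h) (c(h, A) = (A + A)*(-2/9 + h) = (2*A)*(-2/9 + h) = 2*A*(-2/9 + h))
I(P) = 2/(-28/9 + 14*P) (I(P) = 2/(((2/9)*7*(-2 + 9*P))) = 2/(-28/9 + 14*P))
(-2960 + I(33))/(-913 + 1704) = (-2960 + 9/(7*(-2 + 9*33)))/(-913 + 1704) = (-2960 + 9/(7*(-2 + 297)))/791 = (-2960 + (9/7)/295)*(1/791) = (-2960 + (9/7)*(1/295))*(1/791) = (-2960 + 9/2065)*(1/791) = -6112391/2065*1/791 = -6112391/1633415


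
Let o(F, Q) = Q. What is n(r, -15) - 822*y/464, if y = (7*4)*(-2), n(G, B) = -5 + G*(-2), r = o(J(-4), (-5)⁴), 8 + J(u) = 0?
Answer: -33518/29 ≈ -1155.8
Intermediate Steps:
J(u) = -8 (J(u) = -8 + 0 = -8)
r = 625 (r = (-5)⁴ = 625)
n(G, B) = -5 - 2*G
y = -56 (y = 28*(-2) = -56)
n(r, -15) - 822*y/464 = (-5 - 2*625) - (-46032)/464 = (-5 - 1250) - (-46032)/464 = -1255 - 822*(-7/58) = -1255 + 2877/29 = -33518/29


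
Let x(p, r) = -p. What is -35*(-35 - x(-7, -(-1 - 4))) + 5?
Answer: 1475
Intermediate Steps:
-35*(-35 - x(-7, -(-1 - 4))) + 5 = -35*(-35 - (-1)*(-7)) + 5 = -35*(-35 - 1*7) + 5 = -35*(-35 - 7) + 5 = -35*(-42) + 5 = 1470 + 5 = 1475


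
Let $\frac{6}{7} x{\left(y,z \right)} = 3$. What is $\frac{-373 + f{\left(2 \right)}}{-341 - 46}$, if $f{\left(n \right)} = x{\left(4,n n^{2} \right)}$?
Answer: $\frac{739}{774} \approx 0.95478$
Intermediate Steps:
$x{\left(y,z \right)} = \frac{7}{2}$ ($x{\left(y,z \right)} = \frac{7}{6} \cdot 3 = \frac{7}{2}$)
$f{\left(n \right)} = \frac{7}{2}$
$\frac{-373 + f{\left(2 \right)}}{-341 - 46} = \frac{-373 + \frac{7}{2}}{-341 - 46} = - \frac{739}{2 \left(-387\right)} = \left(- \frac{739}{2}\right) \left(- \frac{1}{387}\right) = \frac{739}{774}$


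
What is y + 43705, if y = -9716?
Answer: 33989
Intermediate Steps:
y + 43705 = -9716 + 43705 = 33989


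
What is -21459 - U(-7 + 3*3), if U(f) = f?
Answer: -21461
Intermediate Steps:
-21459 - U(-7 + 3*3) = -21459 - (-7 + 3*3) = -21459 - (-7 + 9) = -21459 - 1*2 = -21459 - 2 = -21461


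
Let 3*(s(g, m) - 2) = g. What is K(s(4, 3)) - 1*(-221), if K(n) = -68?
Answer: 153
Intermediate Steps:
s(g, m) = 2 + g/3
K(s(4, 3)) - 1*(-221) = -68 - 1*(-221) = -68 + 221 = 153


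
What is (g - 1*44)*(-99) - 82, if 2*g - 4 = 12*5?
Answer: 1106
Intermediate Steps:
g = 32 (g = 2 + (12*5)/2 = 2 + (½)*60 = 2 + 30 = 32)
(g - 1*44)*(-99) - 82 = (32 - 1*44)*(-99) - 82 = (32 - 44)*(-99) - 82 = -12*(-99) - 82 = 1188 - 82 = 1106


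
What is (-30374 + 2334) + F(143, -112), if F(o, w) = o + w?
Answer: -28009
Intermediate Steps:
(-30374 + 2334) + F(143, -112) = (-30374 + 2334) + (143 - 112) = -28040 + 31 = -28009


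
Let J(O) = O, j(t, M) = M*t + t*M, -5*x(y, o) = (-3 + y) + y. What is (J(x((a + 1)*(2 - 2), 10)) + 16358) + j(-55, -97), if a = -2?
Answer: 135143/5 ≈ 27029.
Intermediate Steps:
x(y, o) = ⅗ - 2*y/5 (x(y, o) = -((-3 + y) + y)/5 = -(-3 + 2*y)/5 = ⅗ - 2*y/5)
j(t, M) = 2*M*t (j(t, M) = M*t + M*t = 2*M*t)
(J(x((a + 1)*(2 - 2), 10)) + 16358) + j(-55, -97) = ((⅗ - 2*(-2 + 1)*(2 - 2)/5) + 16358) + 2*(-97)*(-55) = ((⅗ - (-2)*0/5) + 16358) + 10670 = ((⅗ - ⅖*0) + 16358) + 10670 = ((⅗ + 0) + 16358) + 10670 = (⅗ + 16358) + 10670 = 81793/5 + 10670 = 135143/5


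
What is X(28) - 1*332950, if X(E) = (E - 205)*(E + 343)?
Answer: -398617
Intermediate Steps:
X(E) = (-205 + E)*(343 + E)
X(28) - 1*332950 = (-70315 + 28² + 138*28) - 1*332950 = (-70315 + 784 + 3864) - 332950 = -65667 - 332950 = -398617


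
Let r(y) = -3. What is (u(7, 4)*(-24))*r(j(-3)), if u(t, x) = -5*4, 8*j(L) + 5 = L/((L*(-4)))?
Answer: -1440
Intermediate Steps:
j(L) = -21/32 (j(L) = -5/8 + (L/((L*(-4))))/8 = -5/8 + (L/((-4*L)))/8 = -5/8 + (L*(-1/(4*L)))/8 = -5/8 + (⅛)*(-¼) = -5/8 - 1/32 = -21/32)
u(t, x) = -20
(u(7, 4)*(-24))*r(j(-3)) = -20*(-24)*(-3) = 480*(-3) = -1440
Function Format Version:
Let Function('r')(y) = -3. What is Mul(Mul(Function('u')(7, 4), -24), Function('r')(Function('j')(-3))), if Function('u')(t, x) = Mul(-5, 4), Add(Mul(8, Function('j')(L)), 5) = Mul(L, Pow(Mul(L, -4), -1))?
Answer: -1440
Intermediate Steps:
Function('j')(L) = Rational(-21, 32) (Function('j')(L) = Add(Rational(-5, 8), Mul(Rational(1, 8), Mul(L, Pow(Mul(L, -4), -1)))) = Add(Rational(-5, 8), Mul(Rational(1, 8), Mul(L, Pow(Mul(-4, L), -1)))) = Add(Rational(-5, 8), Mul(Rational(1, 8), Mul(L, Mul(Rational(-1, 4), Pow(L, -1))))) = Add(Rational(-5, 8), Mul(Rational(1, 8), Rational(-1, 4))) = Add(Rational(-5, 8), Rational(-1, 32)) = Rational(-21, 32))
Function('u')(t, x) = -20
Mul(Mul(Function('u')(7, 4), -24), Function('r')(Function('j')(-3))) = Mul(Mul(-20, -24), -3) = Mul(480, -3) = -1440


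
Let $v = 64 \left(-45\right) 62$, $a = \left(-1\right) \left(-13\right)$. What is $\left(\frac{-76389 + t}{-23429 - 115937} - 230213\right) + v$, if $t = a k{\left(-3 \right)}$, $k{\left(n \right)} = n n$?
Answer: $- \frac{28484490823}{69683} \approx -4.0877 \cdot 10^{5}$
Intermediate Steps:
$a = 13$
$k{\left(n \right)} = n^{2}$
$t = 117$ ($t = 13 \left(-3\right)^{2} = 13 \cdot 9 = 117$)
$v = -178560$ ($v = \left(-2880\right) 62 = -178560$)
$\left(\frac{-76389 + t}{-23429 - 115937} - 230213\right) + v = \left(\frac{-76389 + 117}{-23429 - 115937} - 230213\right) - 178560 = \left(- \frac{76272}{-139366} - 230213\right) - 178560 = \left(\left(-76272\right) \left(- \frac{1}{139366}\right) - 230213\right) - 178560 = \left(\frac{38136}{69683} - 230213\right) - 178560 = - \frac{16041894343}{69683} - 178560 = - \frac{28484490823}{69683}$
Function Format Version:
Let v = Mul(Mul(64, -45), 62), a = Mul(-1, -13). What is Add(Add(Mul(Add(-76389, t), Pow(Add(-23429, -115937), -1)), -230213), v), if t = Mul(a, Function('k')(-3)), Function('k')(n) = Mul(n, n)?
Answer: Rational(-28484490823, 69683) ≈ -4.0877e+5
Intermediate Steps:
a = 13
Function('k')(n) = Pow(n, 2)
t = 117 (t = Mul(13, Pow(-3, 2)) = Mul(13, 9) = 117)
v = -178560 (v = Mul(-2880, 62) = -178560)
Add(Add(Mul(Add(-76389, t), Pow(Add(-23429, -115937), -1)), -230213), v) = Add(Add(Mul(Add(-76389, 117), Pow(Add(-23429, -115937), -1)), -230213), -178560) = Add(Add(Mul(-76272, Pow(-139366, -1)), -230213), -178560) = Add(Add(Mul(-76272, Rational(-1, 139366)), -230213), -178560) = Add(Add(Rational(38136, 69683), -230213), -178560) = Add(Rational(-16041894343, 69683), -178560) = Rational(-28484490823, 69683)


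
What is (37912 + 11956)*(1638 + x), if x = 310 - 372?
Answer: 78591968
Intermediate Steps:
x = -62
(37912 + 11956)*(1638 + x) = (37912 + 11956)*(1638 - 62) = 49868*1576 = 78591968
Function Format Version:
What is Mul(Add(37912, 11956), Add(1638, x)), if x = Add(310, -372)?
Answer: 78591968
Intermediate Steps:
x = -62
Mul(Add(37912, 11956), Add(1638, x)) = Mul(Add(37912, 11956), Add(1638, -62)) = Mul(49868, 1576) = 78591968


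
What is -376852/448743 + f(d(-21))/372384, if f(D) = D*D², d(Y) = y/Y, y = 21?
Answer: -46778034637/55701571104 ≈ -0.83980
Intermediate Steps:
d(Y) = 21/Y
f(D) = D³
-376852/448743 + f(d(-21))/372384 = -376852/448743 + (21/(-21))³/372384 = -376852*1/448743 + (21*(-1/21))³*(1/372384) = -376852/448743 + (-1)³*(1/372384) = -376852/448743 - 1*1/372384 = -376852/448743 - 1/372384 = -46778034637/55701571104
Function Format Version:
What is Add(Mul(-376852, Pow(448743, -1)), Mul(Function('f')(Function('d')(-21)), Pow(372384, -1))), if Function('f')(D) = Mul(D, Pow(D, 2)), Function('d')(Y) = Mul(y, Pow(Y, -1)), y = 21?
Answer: Rational(-46778034637, 55701571104) ≈ -0.83980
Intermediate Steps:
Function('d')(Y) = Mul(21, Pow(Y, -1))
Function('f')(D) = Pow(D, 3)
Add(Mul(-376852, Pow(448743, -1)), Mul(Function('f')(Function('d')(-21)), Pow(372384, -1))) = Add(Mul(-376852, Pow(448743, -1)), Mul(Pow(Mul(21, Pow(-21, -1)), 3), Pow(372384, -1))) = Add(Mul(-376852, Rational(1, 448743)), Mul(Pow(Mul(21, Rational(-1, 21)), 3), Rational(1, 372384))) = Add(Rational(-376852, 448743), Mul(Pow(-1, 3), Rational(1, 372384))) = Add(Rational(-376852, 448743), Mul(-1, Rational(1, 372384))) = Add(Rational(-376852, 448743), Rational(-1, 372384)) = Rational(-46778034637, 55701571104)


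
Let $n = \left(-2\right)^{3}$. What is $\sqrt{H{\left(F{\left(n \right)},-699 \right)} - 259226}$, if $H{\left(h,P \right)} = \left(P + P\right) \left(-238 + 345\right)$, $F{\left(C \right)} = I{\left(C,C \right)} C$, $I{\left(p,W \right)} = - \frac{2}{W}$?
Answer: $2 i \sqrt{102203} \approx 639.38 i$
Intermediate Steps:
$n = -8$
$F{\left(C \right)} = -2$ ($F{\left(C \right)} = - \frac{2}{C} C = -2$)
$H{\left(h,P \right)} = 214 P$ ($H{\left(h,P \right)} = 2 P 107 = 214 P$)
$\sqrt{H{\left(F{\left(n \right)},-699 \right)} - 259226} = \sqrt{214 \left(-699\right) - 259226} = \sqrt{-149586 - 259226} = \sqrt{-408812} = 2 i \sqrt{102203}$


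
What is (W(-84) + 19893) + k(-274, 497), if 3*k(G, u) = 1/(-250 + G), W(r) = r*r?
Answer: 42363827/1572 ≈ 26949.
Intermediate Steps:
W(r) = r²
k(G, u) = 1/(3*(-250 + G))
(W(-84) + 19893) + k(-274, 497) = ((-84)² + 19893) + 1/(3*(-250 - 274)) = (7056 + 19893) + (⅓)/(-524) = 26949 + (⅓)*(-1/524) = 26949 - 1/1572 = 42363827/1572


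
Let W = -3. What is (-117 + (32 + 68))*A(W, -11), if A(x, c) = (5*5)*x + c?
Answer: 1462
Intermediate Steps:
A(x, c) = c + 25*x (A(x, c) = 25*x + c = c + 25*x)
(-117 + (32 + 68))*A(W, -11) = (-117 + (32 + 68))*(-11 + 25*(-3)) = (-117 + 100)*(-11 - 75) = -17*(-86) = 1462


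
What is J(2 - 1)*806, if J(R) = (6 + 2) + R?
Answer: 7254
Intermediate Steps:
J(R) = 8 + R
J(2 - 1)*806 = (8 + (2 - 1))*806 = (8 + 1)*806 = 9*806 = 7254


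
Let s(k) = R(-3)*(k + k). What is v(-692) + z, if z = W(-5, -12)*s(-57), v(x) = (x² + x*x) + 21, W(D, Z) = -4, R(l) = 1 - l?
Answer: 959573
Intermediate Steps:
v(x) = 21 + 2*x² (v(x) = (x² + x²) + 21 = 2*x² + 21 = 21 + 2*x²)
s(k) = 8*k (s(k) = (1 - 1*(-3))*(k + k) = (1 + 3)*(2*k) = 4*(2*k) = 8*k)
z = 1824 (z = -32*(-57) = -4*(-456) = 1824)
v(-692) + z = (21 + 2*(-692)²) + 1824 = (21 + 2*478864) + 1824 = (21 + 957728) + 1824 = 957749 + 1824 = 959573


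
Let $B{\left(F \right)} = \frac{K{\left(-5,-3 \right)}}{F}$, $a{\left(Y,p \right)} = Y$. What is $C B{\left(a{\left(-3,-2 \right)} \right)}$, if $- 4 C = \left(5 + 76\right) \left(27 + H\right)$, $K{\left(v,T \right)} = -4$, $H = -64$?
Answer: $999$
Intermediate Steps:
$B{\left(F \right)} = - \frac{4}{F}$
$C = \frac{2997}{4}$ ($C = - \frac{\left(5 + 76\right) \left(27 - 64\right)}{4} = - \frac{81 \left(-37\right)}{4} = \left(- \frac{1}{4}\right) \left(-2997\right) = \frac{2997}{4} \approx 749.25$)
$C B{\left(a{\left(-3,-2 \right)} \right)} = \frac{2997 \left(- \frac{4}{-3}\right)}{4} = \frac{2997 \left(\left(-4\right) \left(- \frac{1}{3}\right)\right)}{4} = \frac{2997}{4} \cdot \frac{4}{3} = 999$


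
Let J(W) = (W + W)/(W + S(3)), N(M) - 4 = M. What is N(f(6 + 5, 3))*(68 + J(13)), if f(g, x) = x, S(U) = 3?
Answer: 3899/8 ≈ 487.38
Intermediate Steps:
N(M) = 4 + M
J(W) = 2*W/(3 + W) (J(W) = (W + W)/(W + 3) = (2*W)/(3 + W) = 2*W/(3 + W))
N(f(6 + 5, 3))*(68 + J(13)) = (4 + 3)*(68 + 2*13/(3 + 13)) = 7*(68 + 2*13/16) = 7*(68 + 2*13*(1/16)) = 7*(68 + 13/8) = 7*(557/8) = 3899/8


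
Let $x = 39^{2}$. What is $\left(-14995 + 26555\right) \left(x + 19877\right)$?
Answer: $247360880$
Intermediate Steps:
$x = 1521$
$\left(-14995 + 26555\right) \left(x + 19877\right) = \left(-14995 + 26555\right) \left(1521 + 19877\right) = 11560 \cdot 21398 = 247360880$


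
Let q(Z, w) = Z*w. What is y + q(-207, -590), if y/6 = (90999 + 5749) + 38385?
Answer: 932928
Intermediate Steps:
y = 810798 (y = 6*((90999 + 5749) + 38385) = 6*(96748 + 38385) = 6*135133 = 810798)
y + q(-207, -590) = 810798 - 207*(-590) = 810798 + 122130 = 932928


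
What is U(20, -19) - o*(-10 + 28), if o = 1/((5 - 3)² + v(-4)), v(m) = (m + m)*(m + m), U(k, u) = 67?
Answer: 2269/34 ≈ 66.735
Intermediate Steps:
v(m) = 4*m² (v(m) = (2*m)*(2*m) = 4*m²)
o = 1/68 (o = 1/((5 - 3)² + 4*(-4)²) = 1/(2² + 4*16) = 1/(4 + 64) = 1/68 ≈ 0.014706)
U(20, -19) - o*(-10 + 28) = 67 - (-10 + 28)/68 = 67 - 18/68 = 67 - 1*9/34 = 67 - 9/34 = 2269/34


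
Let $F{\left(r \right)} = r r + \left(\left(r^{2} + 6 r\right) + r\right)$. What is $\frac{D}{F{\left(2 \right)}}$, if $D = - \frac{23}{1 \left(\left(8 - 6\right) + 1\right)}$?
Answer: $- \frac{23}{66} \approx -0.34848$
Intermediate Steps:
$F{\left(r \right)} = 2 r^{2} + 7 r$ ($F{\left(r \right)} = r^{2} + \left(r^{2} + 7 r\right) = 2 r^{2} + 7 r$)
$D = - \frac{23}{3}$ ($D = - \frac{23}{1 \left(2 + 1\right)} = - \frac{23}{1 \cdot 3} = - \frac{23}{3} \approx -7.6667$)
$\frac{D}{F{\left(2 \right)}} = - \frac{23}{3 \cdot 2 \left(7 + 2 \cdot 2\right)} = - \frac{23}{3 \cdot 2 \left(7 + 4\right)} = - \frac{23}{3 \cdot 2 \cdot 11} = - \frac{23}{3 \cdot 22} = \left(- \frac{23}{3}\right) \frac{1}{22} = - \frac{23}{66}$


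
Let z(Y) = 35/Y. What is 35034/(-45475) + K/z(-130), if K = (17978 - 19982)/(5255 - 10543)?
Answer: -458280993/210412825 ≈ -2.1780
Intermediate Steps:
K = 501/1322 (K = -2004/(-5288) = -2004*(-1/5288) = 501/1322 ≈ 0.37897)
35034/(-45475) + K/z(-130) = 35034/(-45475) + 501/(1322*((35/(-130)))) = 35034*(-1/45475) + 501/(1322*((35*(-1/130)))) = -35034/45475 + 501/(1322*(-7/26)) = -35034/45475 + (501/1322)*(-26/7) = -35034/45475 - 6513/4627 = -458280993/210412825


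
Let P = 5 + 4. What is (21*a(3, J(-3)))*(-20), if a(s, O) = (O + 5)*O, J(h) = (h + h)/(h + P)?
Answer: 1680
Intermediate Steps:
P = 9
J(h) = 2*h/(9 + h) (J(h) = (h + h)/(h + 9) = (2*h)/(9 + h) = 2*h/(9 + h))
a(s, O) = O*(5 + O) (a(s, O) = (5 + O)*O = O*(5 + O))
(21*a(3, J(-3)))*(-20) = (21*((2*(-3)/(9 - 3))*(5 + 2*(-3)/(9 - 3))))*(-20) = (21*((2*(-3)/6)*(5 + 2*(-3)/6)))*(-20) = (21*((2*(-3)*(1/6))*(5 + 2*(-3)*(1/6))))*(-20) = (21*(-(5 - 1)))*(-20) = (21*(-1*4))*(-20) = (21*(-4))*(-20) = -84*(-20) = 1680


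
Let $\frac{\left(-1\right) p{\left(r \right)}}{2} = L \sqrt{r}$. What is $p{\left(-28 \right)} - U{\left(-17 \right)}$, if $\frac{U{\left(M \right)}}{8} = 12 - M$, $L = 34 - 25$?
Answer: $-232 - 36 i \sqrt{7} \approx -232.0 - 95.247 i$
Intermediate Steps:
$L = 9$ ($L = 34 - 25 = 9$)
$U{\left(M \right)} = 96 - 8 M$ ($U{\left(M \right)} = 8 \left(12 - M\right) = 96 - 8 M$)
$p{\left(r \right)} = - 18 \sqrt{r}$ ($p{\left(r \right)} = - 2 \cdot 9 \sqrt{r} = - 18 \sqrt{r}$)
$p{\left(-28 \right)} - U{\left(-17 \right)} = - 18 \sqrt{-28} - \left(96 - -136\right) = - 18 \cdot 2 i \sqrt{7} - \left(96 + 136\right) = - 36 i \sqrt{7} - 232 = -232 - 36 i \sqrt{7}$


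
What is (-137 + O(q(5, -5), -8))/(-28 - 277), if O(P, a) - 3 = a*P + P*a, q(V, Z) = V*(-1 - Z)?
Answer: 454/305 ≈ 1.4885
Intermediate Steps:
O(P, a) = 3 + 2*P*a (O(P, a) = 3 + (a*P + P*a) = 3 + (P*a + P*a) = 3 + 2*P*a)
(-137 + O(q(5, -5), -8))/(-28 - 277) = (-137 + (3 + 2*(-1*5*(1 - 5))*(-8)))/(-28 - 277) = (-137 + (3 + 2*(-1*5*(-4))*(-8)))/(-305) = (-137 + (3 + 2*20*(-8)))*(-1/305) = (-137 + (3 - 320))*(-1/305) = (-137 - 317)*(-1/305) = -454*(-1/305) = 454/305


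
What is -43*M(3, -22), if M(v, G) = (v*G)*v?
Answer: 8514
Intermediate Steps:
M(v, G) = G*v² (M(v, G) = (G*v)*v = G*v²)
-43*M(3, -22) = -(-946)*3² = -(-946)*9 = -43*(-198) = 8514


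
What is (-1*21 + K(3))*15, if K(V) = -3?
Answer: -360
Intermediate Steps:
(-1*21 + K(3))*15 = (-1*21 - 3)*15 = (-21 - 3)*15 = -24*15 = -360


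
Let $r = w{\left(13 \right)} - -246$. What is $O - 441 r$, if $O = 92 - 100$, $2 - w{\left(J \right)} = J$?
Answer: $-103643$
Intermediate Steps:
$w{\left(J \right)} = 2 - J$
$O = -8$ ($O = 92 - 100 = -8$)
$r = 235$ ($r = \left(2 - 13\right) - -246 = \left(2 - 13\right) + 246 = -11 + 246 = 235$)
$O - 441 r = -8 - 103635 = -103643$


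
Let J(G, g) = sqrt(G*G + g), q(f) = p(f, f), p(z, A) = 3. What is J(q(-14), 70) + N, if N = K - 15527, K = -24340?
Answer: -39867 + sqrt(79) ≈ -39858.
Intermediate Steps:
q(f) = 3
J(G, g) = sqrt(g + G**2) (J(G, g) = sqrt(G**2 + g) = sqrt(g + G**2))
N = -39867 (N = -24340 - 15527 = -39867)
J(q(-14), 70) + N = sqrt(70 + 3**2) - 39867 = sqrt(70 + 9) - 39867 = sqrt(79) - 39867 = -39867 + sqrt(79)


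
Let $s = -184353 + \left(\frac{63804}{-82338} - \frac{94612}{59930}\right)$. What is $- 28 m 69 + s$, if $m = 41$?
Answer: $- \frac{108381451090723}{411209695} \approx -2.6357 \cdot 10^{5}$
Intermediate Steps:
$s = - \frac{75808708730383}{411209695}$ ($s = -184353 + \left(63804 \left(- \frac{1}{82338}\right) - \frac{47306}{29965}\right) = -184353 - \frac{967828048}{411209695} = - \frac{75808708730383}{411209695} \approx -1.8436 \cdot 10^{5}$)
$- 28 m 69 + s = \left(-28\right) 41 \cdot 69 - \frac{75808708730383}{411209695} = \left(-1148\right) 69 - \frac{75808708730383}{411209695} = -79212 - \frac{75808708730383}{411209695} = - \frac{108381451090723}{411209695}$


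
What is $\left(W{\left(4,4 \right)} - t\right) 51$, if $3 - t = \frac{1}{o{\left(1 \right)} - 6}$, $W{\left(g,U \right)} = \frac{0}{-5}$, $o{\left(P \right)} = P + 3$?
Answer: $- \frac{357}{2} \approx -178.5$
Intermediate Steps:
$o{\left(P \right)} = 3 + P$
$W{\left(g,U \right)} = 0$ ($W{\left(g,U \right)} = 0 \left(- \frac{1}{5}\right) = 0$)
$t = \frac{7}{2}$ ($t = 3 - \frac{1}{\left(3 + 1\right) - 6} = 3 - \frac{1}{4 - 6} = 3 - \frac{1}{-2} = 3 - - \frac{1}{2} = 3 + \frac{1}{2} = \frac{7}{2} \approx 3.5$)
$\left(W{\left(4,4 \right)} - t\right) 51 = \left(0 - \frac{7}{2}\right) 51 = \left(- \frac{7}{2}\right) 51 = - \frac{357}{2}$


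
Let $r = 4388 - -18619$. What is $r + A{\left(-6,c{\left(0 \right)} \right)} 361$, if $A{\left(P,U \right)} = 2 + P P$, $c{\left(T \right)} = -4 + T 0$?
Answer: $36725$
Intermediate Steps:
$c{\left(T \right)} = -4$ ($c{\left(T \right)} = -4 + 0 = -4$)
$A{\left(P,U \right)} = 2 + P^{2}$
$r = 23007$ ($r = 4388 + 18619 = 23007$)
$r + A{\left(-6,c{\left(0 \right)} \right)} 361 = 23007 + \left(2 + \left(-6\right)^{2}\right) 361 = 23007 + \left(2 + 36\right) 361 = 23007 + 38 \cdot 361 = 23007 + 13718 = 36725$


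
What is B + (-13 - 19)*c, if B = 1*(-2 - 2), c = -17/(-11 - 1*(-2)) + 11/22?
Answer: -724/9 ≈ -80.444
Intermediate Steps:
c = 43/18 (c = -17/(-11 + 2) + 11*(1/22) = -17/(-9) + ½ = -17*(-⅑) + ½ = 17/9 + ½ = 43/18 ≈ 2.3889)
B = -4 (B = 1*(-4) = -4)
B + (-13 - 19)*c = -4 + (-13 - 19)*(43/18) = -4 - 32*43/18 = -4 - 688/9 = -724/9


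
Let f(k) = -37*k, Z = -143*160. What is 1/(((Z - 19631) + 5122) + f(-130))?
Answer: -1/32579 ≈ -3.0695e-5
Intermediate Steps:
Z = -22880
1/(((Z - 19631) + 5122) + f(-130)) = 1/(((-22880 - 19631) + 5122) - 37*(-130)) = 1/((-42511 + 5122) + 4810) = 1/(-37389 + 4810) = 1/(-32579) = -1/32579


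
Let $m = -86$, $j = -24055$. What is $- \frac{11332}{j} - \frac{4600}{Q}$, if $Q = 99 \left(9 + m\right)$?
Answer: $\frac{197036836}{183371265} \approx 1.0745$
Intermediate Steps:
$Q = -7623$ ($Q = 99 \left(9 - 86\right) = 99 \left(-77\right) = -7623$)
$- \frac{11332}{j} - \frac{4600}{Q} = - \frac{11332}{-24055} - \frac{4600}{-7623} = \left(-11332\right) \left(- \frac{1}{24055}\right) - - \frac{4600}{7623} = \frac{11332}{24055} + \frac{4600}{7623} = \frac{197036836}{183371265}$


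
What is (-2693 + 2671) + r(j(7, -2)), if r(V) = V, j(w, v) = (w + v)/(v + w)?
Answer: -21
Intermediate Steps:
j(w, v) = 1 (j(w, v) = (v + w)/(v + w) = 1)
(-2693 + 2671) + r(j(7, -2)) = (-2693 + 2671) + 1 = -22 + 1 = -21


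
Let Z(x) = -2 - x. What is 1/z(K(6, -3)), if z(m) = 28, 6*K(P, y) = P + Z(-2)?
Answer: 1/28 ≈ 0.035714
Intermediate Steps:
K(P, y) = P/6 (K(P, y) = (P + (-2 - 1*(-2)))/6 = (P + (-2 + 2))/6 = (P + 0)/6 = P/6)
1/z(K(6, -3)) = 1/28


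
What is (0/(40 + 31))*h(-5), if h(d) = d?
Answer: 0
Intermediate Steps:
(0/(40 + 31))*h(-5) = (0/(40 + 31))*(-5) = (0/71)*(-5) = (0*(1/71))*(-5) = 0*(-5) = 0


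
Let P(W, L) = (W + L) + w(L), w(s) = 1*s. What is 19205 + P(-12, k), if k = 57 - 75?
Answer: 19157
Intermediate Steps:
w(s) = s
k = -18
P(W, L) = W + 2*L (P(W, L) = (W + L) + L = (L + W) + L = W + 2*L)
19205 + P(-12, k) = 19205 + (-12 + 2*(-18)) = 19205 + (-12 - 36) = 19205 - 48 = 19157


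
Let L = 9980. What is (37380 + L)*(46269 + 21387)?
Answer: 3204188160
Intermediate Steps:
(37380 + L)*(46269 + 21387) = (37380 + 9980)*(46269 + 21387) = 47360*67656 = 3204188160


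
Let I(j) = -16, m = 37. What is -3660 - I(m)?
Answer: -3644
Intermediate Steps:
-3660 - I(m) = -3660 - 1*(-16) = -3660 + 16 = -3644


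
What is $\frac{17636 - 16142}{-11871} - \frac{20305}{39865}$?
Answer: $- \frac{6679977}{10516387} \approx -0.6352$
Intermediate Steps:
$\frac{17636 - 16142}{-11871} - \frac{20305}{39865} = \left(17636 - 16142\right) \left(- \frac{1}{11871}\right) - \frac{4061}{7973} = 1494 \left(- \frac{1}{11871}\right) - \frac{4061}{7973} = - \frac{166}{1319} - \frac{4061}{7973} = - \frac{6679977}{10516387}$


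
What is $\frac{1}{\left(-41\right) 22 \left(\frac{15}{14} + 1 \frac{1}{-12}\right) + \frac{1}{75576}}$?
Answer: $- \frac{176344}{157168687} \approx -0.001122$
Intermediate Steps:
$\frac{1}{\left(-41\right) 22 \left(\frac{15}{14} + 1 \frac{1}{-12}\right) + \frac{1}{75576}} = \frac{1}{- 902 \left(15 \cdot \frac{1}{14} + 1 \left(- \frac{1}{12}\right)\right) + \frac{1}{75576}} = \frac{1}{- 902 \left(\frac{15}{14} - \frac{1}{12}\right) + \frac{1}{75576}} = \frac{1}{\left(-902\right) \frac{83}{84} + \frac{1}{75576}} = \frac{1}{- \frac{37433}{42} + \frac{1}{75576}} = \frac{1}{- \frac{157168687}{176344}} = - \frac{176344}{157168687}$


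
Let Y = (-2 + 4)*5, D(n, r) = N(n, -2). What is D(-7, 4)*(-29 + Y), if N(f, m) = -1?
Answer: 19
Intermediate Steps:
D(n, r) = -1
Y = 10 (Y = 2*5 = 10)
D(-7, 4)*(-29 + Y) = -(-29 + 10) = -1*(-19) = 19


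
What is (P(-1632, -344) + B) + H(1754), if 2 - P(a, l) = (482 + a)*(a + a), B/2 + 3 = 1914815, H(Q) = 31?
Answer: 76057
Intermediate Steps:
B = 3829624 (B = -6 + 2*1914815 = -6 + 3829630 = 3829624)
P(a, l) = 2 - 2*a*(482 + a) (P(a, l) = 2 - (482 + a)*(a + a) = 2 - (482 + a)*2*a = 2 - 2*a*(482 + a))
(P(-1632, -344) + B) + H(1754) = ((2 - 964*(-1632) - 2*(-1632)**2) + 3829624) + 31 = ((2 + 1573248 - 2*2663424) + 3829624) + 31 = ((2 + 1573248 - 5326848) + 3829624) + 31 = (-3753598 + 3829624) + 31 = 76026 + 31 = 76057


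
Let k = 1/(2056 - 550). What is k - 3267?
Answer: -4920101/1506 ≈ -3267.0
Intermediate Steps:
k = 1/1506 ≈ 0.00066401
k - 3267 = 1/1506 - 3267 = -4920101/1506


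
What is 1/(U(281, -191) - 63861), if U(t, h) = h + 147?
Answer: -1/63905 ≈ -1.5648e-5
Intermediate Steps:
U(t, h) = 147 + h
1/(U(281, -191) - 63861) = 1/((147 - 191) - 63861) = 1/(-44 - 63861) = 1/(-63905) = -1/63905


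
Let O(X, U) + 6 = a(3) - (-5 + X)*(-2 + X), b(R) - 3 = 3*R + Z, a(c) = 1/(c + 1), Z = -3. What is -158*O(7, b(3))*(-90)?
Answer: -223965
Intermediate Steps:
a(c) = 1/(1 + c)
b(R) = 3*R (b(R) = 3 + (3*R - 3) = 3 + (-3 + 3*R) = 3*R)
O(X, U) = -23/4 - (-5 + X)*(-2 + X) (O(X, U) = -6 + (1/(1 + 3) - (-5 + X)*(-2 + X)) = -6 + (1/4 - (-5 + X)*(-2 + X)) = -6 + (¼ - (-5 + X)*(-2 + X)) = -23/4 - (-5 + X)*(-2 + X))
-158*O(7, b(3))*(-90) = -158*(-63/4 - 1*7² + 7*7)*(-90) = -158*(-63/4 - 1*49 + 49)*(-90) = -158*(-63/4 - 49 + 49)*(-90) = -158*(-63/4)*(-90) = (4977/2)*(-90) = -223965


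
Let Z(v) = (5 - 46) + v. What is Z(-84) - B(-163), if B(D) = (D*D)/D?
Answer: 38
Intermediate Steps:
B(D) = D (B(D) = D²/D = D)
Z(v) = -41 + v
Z(-84) - B(-163) = (-41 - 84) - 1*(-163) = -125 + 163 = 38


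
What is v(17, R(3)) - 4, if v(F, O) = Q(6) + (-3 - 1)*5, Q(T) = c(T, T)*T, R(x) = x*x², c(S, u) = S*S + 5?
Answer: 222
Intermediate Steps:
c(S, u) = 5 + S² (c(S, u) = S² + 5 = 5 + S²)
R(x) = x³
Q(T) = T*(5 + T²) (Q(T) = (5 + T²)*T = T*(5 + T²))
v(F, O) = 226 (v(F, O) = 6*(5 + 6²) + (-3 - 1)*5 = 6*(5 + 36) - 4*5 = 6*41 - 20 = 246 - 20 = 226)
v(17, R(3)) - 4 = 226 - 4 = 222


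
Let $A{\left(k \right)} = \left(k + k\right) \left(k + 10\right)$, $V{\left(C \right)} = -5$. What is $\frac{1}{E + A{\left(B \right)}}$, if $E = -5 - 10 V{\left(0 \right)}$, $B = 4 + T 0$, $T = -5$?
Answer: $\frac{1}{157} \approx 0.0063694$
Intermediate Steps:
$B = 4$ ($B = 4 - 0 = 4 + 0 = 4$)
$E = 45$ ($E = -5 - -50 = -5 + 50 = 45$)
$A{\left(k \right)} = 2 k \left(10 + k\right)$
$\frac{1}{E + A{\left(B \right)}} = \frac{1}{45 + 2 \cdot 4 \left(10 + 4\right)} = \frac{1}{45 + 2 \cdot 4 \cdot 14} = \frac{1}{45 + 112} = \frac{1}{157}$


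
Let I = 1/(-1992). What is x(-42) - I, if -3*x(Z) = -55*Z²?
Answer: 64421281/1992 ≈ 32340.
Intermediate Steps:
I = -1/1992 ≈ -0.00050201
x(Z) = 55*Z²/3 (x(Z) = -(-55)*Z²/3 = 55*Z²/3)
x(-42) - I = (55/3)*(-42)² - 1*(-1/1992) = (55/3)*1764 + 1/1992 = 32340 + 1/1992 = 64421281/1992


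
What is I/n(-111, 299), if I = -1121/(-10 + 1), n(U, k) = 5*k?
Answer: 1121/13455 ≈ 0.083315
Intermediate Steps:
I = 1121/9 (I = -1121/(-9) = -⅑*(-1121) = 1121/9 ≈ 124.56)
I/n(-111, 299) = 1121/(9*((5*299))) = (1121/9)/1495 = (1121/9)*(1/1495) = 1121/13455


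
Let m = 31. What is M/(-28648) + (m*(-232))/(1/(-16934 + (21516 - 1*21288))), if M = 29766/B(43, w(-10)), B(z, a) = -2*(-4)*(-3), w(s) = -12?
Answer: 13768177467745/114592 ≈ 1.2015e+8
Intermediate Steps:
B(z, a) = -24 (B(z, a) = 8*(-3) = -24)
M = -4961/4 (M = 29766/(-24) = 29766*(-1/24) = -4961/4 ≈ -1240.3)
M/(-28648) + (m*(-232))/(1/(-16934 + (21516 - 1*21288))) = -4961/4/(-28648) + (31*(-232))/(1/(-16934 + (21516 - 1*21288))) = -4961/4*(-1/28648) - 7192/(1/(-16934 + (21516 - 21288))) = 4961/114592 - 7192/(1/(-16934 + 228)) = 4961/114592 - 7192/(1/(-16706)) = 4961/114592 - 7192/(-1/16706) = 4961/114592 - 7192*(-16706) = 4961/114592 + 120149552 = 13768177467745/114592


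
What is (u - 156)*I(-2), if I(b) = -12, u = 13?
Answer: 1716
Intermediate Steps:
(u - 156)*I(-2) = (13 - 156)*(-12) = -143*(-12) = 1716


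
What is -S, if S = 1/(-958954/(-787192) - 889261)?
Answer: 393596/350009093079 ≈ 1.1245e-6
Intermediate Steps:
S = -393596/350009093079 (S = 1/(-958954*(-1/787192) - 889261) = 1/(479477/393596 - 889261) = 1/(-350009093079/393596) = -393596/350009093079 ≈ -1.1245e-6)
-S = -1*(-393596/350009093079) = 393596/350009093079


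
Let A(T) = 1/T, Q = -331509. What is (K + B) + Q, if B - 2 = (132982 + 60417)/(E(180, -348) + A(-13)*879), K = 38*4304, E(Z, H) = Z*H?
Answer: -136919262232/815199 ≈ -1.6796e+5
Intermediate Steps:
E(Z, H) = H*Z
K = 163552
B = -883789/815199 (B = 2 + (132982 + 60417)/(-348*180 + 879/(-13)) = 2 + 193399/(-62640 - 1/13*879) = 2 + 193399/(-62640 - 879/13) = 2 + 193399/(-815199/13) = 2 + 193399*(-13/815199) = 2 - 2514187/815199 = -883789/815199 ≈ -1.0841)
(K + B) + Q = (163552 - 883789/815199) - 331509 = 133326543059/815199 - 331509 = -136919262232/815199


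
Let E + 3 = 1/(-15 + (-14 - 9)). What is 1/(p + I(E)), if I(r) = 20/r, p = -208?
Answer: -23/4936 ≈ -0.0046596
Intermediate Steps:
E = -115/38 (E = -3 + 1/(-15 + (-14 - 9)) = -3 + 1/(-15 - 23) = -3 + 1/(-38) = -3 - 1/38 = -115/38 ≈ -3.0263)
1/(p + I(E)) = 1/(-208 + 20/(-115/38)) = 1/(-208 + 20*(-38/115)) = 1/(-208 - 152/23) = 1/(-4936/23) = -23/4936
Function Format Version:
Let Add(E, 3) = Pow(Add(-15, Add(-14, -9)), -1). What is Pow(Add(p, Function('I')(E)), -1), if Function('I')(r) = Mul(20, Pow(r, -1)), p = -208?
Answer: Rational(-23, 4936) ≈ -0.0046596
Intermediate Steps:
E = Rational(-115, 38) (E = Add(-3, Pow(Add(-15, Add(-14, -9)), -1)) = Add(-3, Pow(Add(-15, -23), -1)) = Add(-3, Pow(-38, -1)) = Add(-3, Rational(-1, 38)) = Rational(-115, 38) ≈ -3.0263)
Pow(Add(p, Function('I')(E)), -1) = Pow(Add(-208, Mul(20, Pow(Rational(-115, 38), -1))), -1) = Pow(Add(-208, Mul(20, Rational(-38, 115))), -1) = Pow(Add(-208, Rational(-152, 23)), -1) = Pow(Rational(-4936, 23), -1) = Rational(-23, 4936)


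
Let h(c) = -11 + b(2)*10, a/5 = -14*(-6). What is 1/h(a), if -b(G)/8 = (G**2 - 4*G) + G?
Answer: 1/149 ≈ 0.0067114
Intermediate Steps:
a = 420 (a = 5*(-14*(-6)) = 5*84 = 420)
b(G) = -8*G**2 + 24*G (b(G) = -8*((G**2 - 4*G) + G) = -8*(G**2 - 3*G) = -8*G**2 + 24*G)
h(c) = 149 (h(c) = -11 + (8*2*(3 - 1*2))*10 = -11 + (8*2*(3 - 2))*10 = -11 + (8*2*1)*10 = -11 + 16*10 = -11 + 160 = 149)
1/h(a) = 1/149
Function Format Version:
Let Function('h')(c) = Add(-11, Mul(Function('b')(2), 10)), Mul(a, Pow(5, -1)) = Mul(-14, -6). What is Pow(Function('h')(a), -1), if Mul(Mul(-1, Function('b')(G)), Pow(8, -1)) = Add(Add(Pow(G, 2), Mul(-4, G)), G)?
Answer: Rational(1, 149) ≈ 0.0067114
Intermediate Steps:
a = 420 (a = Mul(5, Mul(-14, -6)) = Mul(5, 84) = 420)
Function('b')(G) = Add(Mul(-8, Pow(G, 2)), Mul(24, G)) (Function('b')(G) = Mul(-8, Add(Add(Pow(G, 2), Mul(-4, G)), G)) = Mul(-8, Add(Pow(G, 2), Mul(-3, G))) = Add(Mul(-8, Pow(G, 2)), Mul(24, G)))
Function('h')(c) = 149 (Function('h')(c) = Add(-11, Mul(Mul(8, 2, Add(3, Mul(-1, 2))), 10)) = Add(-11, Mul(Mul(8, 2, Add(3, -2)), 10)) = Add(-11, Mul(Mul(8, 2, 1), 10)) = Add(-11, Mul(16, 10)) = Add(-11, 160) = 149)
Pow(Function('h')(a), -1) = Pow(149, -1) = Rational(1, 149)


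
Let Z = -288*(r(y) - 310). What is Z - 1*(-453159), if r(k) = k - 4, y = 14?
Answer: 539559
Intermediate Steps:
r(k) = -4 + k
Z = 86400 (Z = -288*((-4 + 14) - 310) = -288*(10 - 310) = -288*(-300) = 86400)
Z - 1*(-453159) = 86400 - 1*(-453159) = 86400 + 453159 = 539559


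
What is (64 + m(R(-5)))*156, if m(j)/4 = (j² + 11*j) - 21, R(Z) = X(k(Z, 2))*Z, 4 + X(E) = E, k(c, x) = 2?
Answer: 127920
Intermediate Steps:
X(E) = -4 + E
R(Z) = -2*Z (R(Z) = (-4 + 2)*Z = -2*Z)
m(j) = -84 + 4*j² + 44*j (m(j) = 4*((j² + 11*j) - 21) = 4*(-21 + j² + 11*j) = -84 + 4*j² + 44*j)
(64 + m(R(-5)))*156 = (64 + (-84 + 4*(-2*(-5))² + 44*(-2*(-5))))*156 = (64 + (-84 + 4*10² + 44*10))*156 = (64 + (-84 + 4*100 + 440))*156 = (64 + (-84 + 400 + 440))*156 = (64 + 756)*156 = 820*156 = 127920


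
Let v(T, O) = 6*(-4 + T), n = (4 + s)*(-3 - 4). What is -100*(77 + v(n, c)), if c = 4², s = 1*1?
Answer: 15700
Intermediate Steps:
s = 1
c = 16
n = -35 (n = (4 + 1)*(-3 - 4) = 5*(-7) = -35)
v(T, O) = -24 + 6*T
-100*(77 + v(n, c)) = -100*(77 + (-24 + 6*(-35))) = -100*(77 + (-24 - 210)) = -100*(77 - 234) = -100*(-157) = 15700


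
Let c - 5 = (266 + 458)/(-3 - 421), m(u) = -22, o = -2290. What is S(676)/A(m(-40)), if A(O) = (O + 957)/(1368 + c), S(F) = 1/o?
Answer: -145357/226961900 ≈ -0.00064045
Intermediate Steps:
c = 349/106 (c = 5 + (266 + 458)/(-3 - 421) = 5 + 724/(-424) = 5 + 724*(-1/424) = 5 - 181/106 = 349/106 ≈ 3.2925)
S(F) = -1/2290 (S(F) = 1/(-2290) = -1/2290)
A(O) = 101442/145357 + 106*O/145357 (A(O) = (O + 957)/(1368 + 349/106) = (957 + O)/(145357/106) = (957 + O)*(106/145357) = 101442/145357 + 106*O/145357)
S(676)/A(m(-40)) = -1/(2290*(101442/145357 + (106/145357)*(-22))) = -1/(2290*(101442/145357 - 2332/145357)) = -1/(2290*99110/145357) = -1/2290*145357/99110 = -145357/226961900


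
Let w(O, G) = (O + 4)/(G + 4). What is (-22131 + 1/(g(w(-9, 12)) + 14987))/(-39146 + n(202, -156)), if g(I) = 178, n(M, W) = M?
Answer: 167808307/295292880 ≈ 0.56828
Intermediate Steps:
w(O, G) = (4 + O)/(4 + G)
(-22131 + 1/(g(w(-9, 12)) + 14987))/(-39146 + n(202, -156)) = (-22131 + 1/(178 + 14987))/(-39146 + 202) = (-22131 + 1/15165)/(-38944) = (-22131 + 1/15165)*(-1/38944) = -335616614/15165*(-1/38944) = 167808307/295292880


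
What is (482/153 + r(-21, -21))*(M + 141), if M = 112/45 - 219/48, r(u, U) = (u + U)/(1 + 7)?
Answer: -25706939/88128 ≈ -291.70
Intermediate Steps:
r(u, U) = U/8 + u/8 (r(u, U) = (U + u)/8 = (U + u)*(⅛) = U/8 + u/8)
M = -1493/720 (M = 112*(1/45) - 219*1/48 = 112/45 - 73/16 = -1493/720 ≈ -2.0736)
(482/153 + r(-21, -21))*(M + 141) = (482/153 + ((⅛)*(-21) + (⅛)*(-21)))*(-1493/720 + 141) = (482*(1/153) + (-21/8 - 21/8))*(100027/720) = (482/153 - 21/4)*(100027/720) = -1285/612*100027/720 = -25706939/88128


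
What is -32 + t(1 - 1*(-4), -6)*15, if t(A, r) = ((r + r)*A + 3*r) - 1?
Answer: -1217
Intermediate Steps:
t(A, r) = -1 + 3*r + 2*A*r (t(A, r) = ((2*r)*A + 3*r) - 1 = (2*A*r + 3*r) - 1 = (3*r + 2*A*r) - 1 = -1 + 3*r + 2*A*r)
-32 + t(1 - 1*(-4), -6)*15 = -32 + (-1 + 3*(-6) + 2*(1 - 1*(-4))*(-6))*15 = -32 + (-1 - 18 + 2*(1 + 4)*(-6))*15 = -32 + (-1 - 18 + 2*5*(-6))*15 = -32 + (-1 - 18 - 60)*15 = -32 - 79*15 = -32 - 1185 = -1217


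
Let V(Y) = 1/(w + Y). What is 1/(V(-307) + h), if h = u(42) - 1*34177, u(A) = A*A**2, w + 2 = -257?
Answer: 566/22589625 ≈ 2.5056e-5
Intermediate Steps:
w = -259 (w = -2 - 257 = -259)
u(A) = A**3
V(Y) = 1/(-259 + Y)
h = 39911 (h = 42**3 - 1*34177 = 74088 - 34177 = 39911)
1/(V(-307) + h) = 1/(1/(-259 - 307) + 39911) = 1/(1/(-566) + 39911) = 1/(-1/566 + 39911) = 1/(22589625/566) = 566/22589625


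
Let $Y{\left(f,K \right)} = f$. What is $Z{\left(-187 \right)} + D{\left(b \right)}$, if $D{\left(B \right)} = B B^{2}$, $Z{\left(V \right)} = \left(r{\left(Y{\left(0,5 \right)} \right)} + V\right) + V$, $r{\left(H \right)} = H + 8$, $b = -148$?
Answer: $-3242158$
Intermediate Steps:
$r{\left(H \right)} = 8 + H$
$Z{\left(V \right)} = 8 + 2 V$ ($Z{\left(V \right)} = \left(\left(8 + 0\right) + V\right) + V = \left(8 + V\right) + V = 8 + 2 V$)
$D{\left(B \right)} = B^{3}$
$Z{\left(-187 \right)} + D{\left(b \right)} = \left(8 + 2 \left(-187\right)\right) + \left(-148\right)^{3} = \left(8 - 374\right) - 3241792 = -366 - 3241792 = -3242158$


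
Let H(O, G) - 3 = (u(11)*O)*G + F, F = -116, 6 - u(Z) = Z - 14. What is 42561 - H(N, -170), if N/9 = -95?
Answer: -1265476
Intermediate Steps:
u(Z) = 20 - Z (u(Z) = 6 - (Z - 14) = 6 - (-14 + Z) = 6 + (14 - Z) = 20 - Z)
N = -855 (N = 9*(-95) = -855)
H(O, G) = -113 + 9*G*O (H(O, G) = 3 + (((20 - 1*11)*O)*G - 116) = 3 + (((20 - 11)*O)*G - 116) = 3 + ((9*O)*G - 116) = 3 + (9*G*O - 116) = 3 + (-116 + 9*G*O) = -113 + 9*G*O)
42561 - H(N, -170) = 42561 - (-113 + 9*(-170)*(-855)) = 42561 - (-113 + 1308150) = 42561 - 1*1308037 = 42561 - 1308037 = -1265476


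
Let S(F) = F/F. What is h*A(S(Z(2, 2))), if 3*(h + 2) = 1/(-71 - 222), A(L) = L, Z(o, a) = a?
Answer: -1759/879 ≈ -2.0011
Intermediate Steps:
S(F) = 1
h = -1759/879 (h = -2 + 1/(3*(-71 - 222)) = -2 + (1/3)/(-293) = -2 + (1/3)*(-1/293) = -2 - 1/879 = -1759/879 ≈ -2.0011)
h*A(S(Z(2, 2))) = -1759/879*1 = -1759/879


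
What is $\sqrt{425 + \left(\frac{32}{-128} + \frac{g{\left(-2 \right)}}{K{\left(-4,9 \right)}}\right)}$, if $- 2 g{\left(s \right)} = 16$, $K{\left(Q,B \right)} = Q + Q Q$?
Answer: $\frac{\sqrt{15267}}{6} \approx 20.593$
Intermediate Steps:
$K{\left(Q,B \right)} = Q + Q^{2}$
$g{\left(s \right)} = -8$ ($g{\left(s \right)} = \left(- \frac{1}{2}\right) 16 = -8$)
$\sqrt{425 + \left(\frac{32}{-128} + \frac{g{\left(-2 \right)}}{K{\left(-4,9 \right)}}\right)} = \sqrt{425 + \left(\frac{32}{-128} - \frac{8}{\left(-4\right) \left(1 - 4\right)}\right)} = \sqrt{425 + \left(32 \left(- \frac{1}{128}\right) - \frac{8}{\left(-4\right) \left(-3\right)}\right)} = \sqrt{425 - \left(\frac{1}{4} + \frac{8}{12}\right)} = \sqrt{425 - \frac{11}{12}} = \sqrt{\frac{5089}{12}} = \frac{\sqrt{15267}}{6}$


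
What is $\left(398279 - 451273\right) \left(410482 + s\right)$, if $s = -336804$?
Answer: $-3904491932$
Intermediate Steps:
$\left(398279 - 451273\right) \left(410482 + s\right) = \left(398279 - 451273\right) \left(410482 - 336804\right) = \left(-52994\right) 73678 = -3904491932$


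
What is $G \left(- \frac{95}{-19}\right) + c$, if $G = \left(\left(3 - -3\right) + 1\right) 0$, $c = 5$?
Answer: $5$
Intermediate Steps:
$G = 0$ ($G = \left(\left(3 + 3\right) + 1\right) 0 = \left(6 + 1\right) 0 = 7 \cdot 0 = 0$)
$G \left(- \frac{95}{-19}\right) + c = 0 \left(- \frac{95}{-19}\right) + 5 = 0 \left(\left(-95\right) \left(- \frac{1}{19}\right)\right) + 5 = 0 \cdot 5 + 5 = 0 + 5 = 5$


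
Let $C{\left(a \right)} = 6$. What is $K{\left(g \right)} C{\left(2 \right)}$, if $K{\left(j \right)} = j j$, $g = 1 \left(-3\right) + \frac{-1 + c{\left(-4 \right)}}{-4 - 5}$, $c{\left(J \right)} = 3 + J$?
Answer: $\frac{1250}{27} \approx 46.296$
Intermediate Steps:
$g = - \frac{25}{9}$ ($g = 1 \left(-3\right) + \frac{-1 + \left(3 - 4\right)}{-4 - 5} = -3 + \frac{-1 - 1}{-9} = -3 - - \frac{2}{9} = -3 + \frac{2}{9} = - \frac{25}{9} \approx -2.7778$)
$K{\left(j \right)} = j^{2}$
$K{\left(g \right)} C{\left(2 \right)} = \left(- \frac{25}{9}\right)^{2} \cdot 6 = \frac{625}{81} \cdot 6 = \frac{1250}{27}$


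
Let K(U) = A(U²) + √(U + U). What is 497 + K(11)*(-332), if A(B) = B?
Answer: -39675 - 332*√22 ≈ -41232.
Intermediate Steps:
K(U) = U² + √2*√U (K(U) = U² + √(U + U) = U² + √(2*U) = U² + √2*√U)
497 + K(11)*(-332) = 497 + (11² + √2*√11)*(-332) = 497 + (121 + √22)*(-332) = 497 + (-40172 - 332*√22) = -39675 - 332*√22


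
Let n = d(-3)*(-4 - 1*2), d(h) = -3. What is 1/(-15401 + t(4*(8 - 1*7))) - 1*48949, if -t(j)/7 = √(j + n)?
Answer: -11610199766528/237189723 + 7*√22/237189723 ≈ -48949.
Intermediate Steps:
n = 18 (n = -3*(-4 - 1*2) = -3*(-4 - 2) = -3*(-6) = 18)
t(j) = -7*√(18 + j) (t(j) = -7*√(j + 18) = -7*√(18 + j))
1/(-15401 + t(4*(8 - 1*7))) - 1*48949 = 1/(-15401 - 7*√(18 + 4*(8 - 1*7))) - 1*48949 = 1/(-15401 - 7*√(18 + 4*(8 - 7))) - 48949 = 1/(-15401 - 7*√(18 + 4*1)) - 48949 = 1/(-15401 - 7*√(18 + 4)) - 48949 = 1/(-15401 - 7*√22) - 48949 = -48949 + 1/(-15401 - 7*√22)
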